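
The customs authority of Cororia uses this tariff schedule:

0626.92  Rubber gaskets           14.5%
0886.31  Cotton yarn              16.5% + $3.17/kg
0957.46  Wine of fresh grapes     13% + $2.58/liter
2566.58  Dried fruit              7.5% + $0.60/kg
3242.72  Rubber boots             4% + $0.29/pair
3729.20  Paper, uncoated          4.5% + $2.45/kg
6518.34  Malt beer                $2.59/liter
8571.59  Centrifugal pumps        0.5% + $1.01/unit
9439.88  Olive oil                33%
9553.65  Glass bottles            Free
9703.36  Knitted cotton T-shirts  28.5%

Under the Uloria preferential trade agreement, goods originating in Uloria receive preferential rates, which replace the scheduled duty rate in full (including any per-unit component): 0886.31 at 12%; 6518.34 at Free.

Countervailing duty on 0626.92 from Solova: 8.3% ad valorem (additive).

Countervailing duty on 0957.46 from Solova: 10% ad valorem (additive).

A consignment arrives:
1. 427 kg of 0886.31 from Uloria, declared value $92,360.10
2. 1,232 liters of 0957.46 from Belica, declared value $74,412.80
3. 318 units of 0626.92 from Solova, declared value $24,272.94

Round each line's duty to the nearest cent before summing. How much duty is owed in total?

$29,469.66

Line 1 (0886.31, Uloria, 427 kg, $92,360.10):
Base rate for 0886.31 is 16.5% + $3.17/kg.
Origin Uloria qualifies under the Cororia–Uloria agreement and 0886.31 is covered: preferential rate 12% applies instead.
Duty = $92,360.10 × 12% = $11,083.21.
Line 2 (0957.46, Belica, 1,232 liters, $74,412.80):
Base rate for 0957.46 is 13% + $2.58/liter.
The additional-duty order on 0957.46 targets Solova, not Belica; it does not apply.
Duty = $74,412.80 × 13% + 1,232 × $2.58 = $12,852.22.
Line 3 (0626.92, Solova, 318 units, $24,272.94):
Base rate for 0626.92 is 14.5%.
Additional duty on 0626.92 from Solova: +8.3%. Applied ad valorem rate: 14.5% + 8.3% = 22.8%.
Duty = $24,272.94 × 22.8% = $5,534.23.
Total = $11,083.21 + $12,852.22 + $5,534.23 = $29,469.66.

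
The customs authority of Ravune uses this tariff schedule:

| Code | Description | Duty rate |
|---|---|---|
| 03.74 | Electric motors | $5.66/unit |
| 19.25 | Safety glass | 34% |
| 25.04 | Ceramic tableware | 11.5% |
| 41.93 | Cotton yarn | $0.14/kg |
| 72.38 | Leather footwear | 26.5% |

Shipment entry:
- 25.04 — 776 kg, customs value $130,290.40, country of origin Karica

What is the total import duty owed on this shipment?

Line 1 (25.04, Karica, 776 kg, $130,290.40):
Base rate for 25.04 is 11.5%.
Duty = $130,290.40 × 11.5% = $14,983.40.

$14,983.40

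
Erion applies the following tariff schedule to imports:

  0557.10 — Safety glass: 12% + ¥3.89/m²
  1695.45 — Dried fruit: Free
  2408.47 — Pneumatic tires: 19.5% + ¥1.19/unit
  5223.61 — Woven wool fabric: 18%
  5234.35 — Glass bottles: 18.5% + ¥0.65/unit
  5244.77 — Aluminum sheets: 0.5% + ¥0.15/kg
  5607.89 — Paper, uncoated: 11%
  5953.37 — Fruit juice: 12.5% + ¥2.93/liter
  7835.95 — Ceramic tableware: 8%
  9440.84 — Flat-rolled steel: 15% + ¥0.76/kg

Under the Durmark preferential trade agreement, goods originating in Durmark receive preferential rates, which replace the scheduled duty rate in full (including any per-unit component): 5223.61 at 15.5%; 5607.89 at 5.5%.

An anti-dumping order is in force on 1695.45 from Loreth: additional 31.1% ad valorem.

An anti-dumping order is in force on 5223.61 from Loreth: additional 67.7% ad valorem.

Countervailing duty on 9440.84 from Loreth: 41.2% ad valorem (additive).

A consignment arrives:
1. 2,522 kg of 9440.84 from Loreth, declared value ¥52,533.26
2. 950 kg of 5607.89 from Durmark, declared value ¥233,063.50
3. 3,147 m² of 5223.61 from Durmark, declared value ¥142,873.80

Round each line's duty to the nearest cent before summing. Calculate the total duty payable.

¥66,404.34

Line 1 (9440.84, Loreth, 2,522 kg, ¥52,533.26):
Base rate for 9440.84 is 15% + ¥0.76/kg.
Additional duty on 9440.84 from Loreth: +41.2%. Applied ad valorem rate: 15% + 41.2% = 56.2%.
Duty = ¥52,533.26 × 56.2% + 2,522 × ¥0.76 = ¥31,440.41.
Line 2 (5607.89, Durmark, 950 kg, ¥233,063.50):
Base rate for 5607.89 is 11%.
Origin Durmark qualifies under the Erion–Durmark agreement and 5607.89 is covered: preferential rate 5.5% applies instead.
Duty = ¥233,063.50 × 5.5% = ¥12,818.49.
Line 3 (5223.61, Durmark, 3,147 m², ¥142,873.80):
Base rate for 5223.61 is 18%.
Origin Durmark qualifies under the Erion–Durmark agreement and 5223.61 is covered: preferential rate 15.5% applies instead.
The additional-duty order on 5223.61 targets Loreth, not Durmark; it does not apply.
Duty = ¥142,873.80 × 15.5% = ¥22,145.44.
Total = ¥31,440.41 + ¥12,818.49 + ¥22,145.44 = ¥66,404.34.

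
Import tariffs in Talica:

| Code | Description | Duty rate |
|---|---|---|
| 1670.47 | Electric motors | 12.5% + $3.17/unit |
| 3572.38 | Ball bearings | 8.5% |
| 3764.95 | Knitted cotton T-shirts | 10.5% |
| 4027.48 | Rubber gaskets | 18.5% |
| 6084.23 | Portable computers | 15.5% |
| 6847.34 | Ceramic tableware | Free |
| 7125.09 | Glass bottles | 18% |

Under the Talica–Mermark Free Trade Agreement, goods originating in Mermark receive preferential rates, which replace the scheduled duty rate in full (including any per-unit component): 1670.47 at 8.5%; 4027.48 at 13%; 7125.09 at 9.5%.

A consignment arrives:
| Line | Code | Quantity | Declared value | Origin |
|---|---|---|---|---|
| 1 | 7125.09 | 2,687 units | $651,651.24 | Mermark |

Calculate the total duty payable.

Line 1 (7125.09, Mermark, 2,687 units, $651,651.24):
Base rate for 7125.09 is 18%.
Origin Mermark qualifies under the Talica–Mermark agreement and 7125.09 is covered: preferential rate 9.5% applies instead.
Duty = $651,651.24 × 9.5% = $61,906.87.

$61,906.87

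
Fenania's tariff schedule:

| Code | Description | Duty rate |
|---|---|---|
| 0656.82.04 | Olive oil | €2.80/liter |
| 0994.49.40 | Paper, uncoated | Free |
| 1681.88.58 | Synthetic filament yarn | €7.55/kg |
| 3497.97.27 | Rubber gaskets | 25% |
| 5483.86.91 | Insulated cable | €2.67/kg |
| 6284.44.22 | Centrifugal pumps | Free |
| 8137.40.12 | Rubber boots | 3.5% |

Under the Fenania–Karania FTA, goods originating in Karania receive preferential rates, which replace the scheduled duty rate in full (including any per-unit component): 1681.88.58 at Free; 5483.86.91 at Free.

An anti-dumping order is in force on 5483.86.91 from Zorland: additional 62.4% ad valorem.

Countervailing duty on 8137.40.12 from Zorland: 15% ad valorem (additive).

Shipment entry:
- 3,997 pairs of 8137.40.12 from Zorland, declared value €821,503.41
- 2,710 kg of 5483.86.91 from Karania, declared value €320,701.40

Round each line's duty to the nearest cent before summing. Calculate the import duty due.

€151,978.13

Line 1 (8137.40.12, Zorland, 3,997 pairs, €821,503.41):
Base rate for 8137.40.12 is 3.5%.
Additional duty on 8137.40.12 from Zorland: +15%. Applied ad valorem rate: 3.5% + 15% = 18.5%.
Duty = €821,503.41 × 18.5% = €151,978.13.
Line 2 (5483.86.91, Karania, 2,710 kg, €320,701.40):
Base rate for 5483.86.91 is €2.67/kg.
Origin Karania qualifies under the Fenania–Karania agreement and 5483.86.91 is covered: preferential rate Free applies instead.
The additional-duty order on 5483.86.91 targets Zorland, not Karania; it does not apply.
Duty = €320,701.40 × 0% = €0.00.
Total = €151,978.13 + €0.00 = €151,978.13.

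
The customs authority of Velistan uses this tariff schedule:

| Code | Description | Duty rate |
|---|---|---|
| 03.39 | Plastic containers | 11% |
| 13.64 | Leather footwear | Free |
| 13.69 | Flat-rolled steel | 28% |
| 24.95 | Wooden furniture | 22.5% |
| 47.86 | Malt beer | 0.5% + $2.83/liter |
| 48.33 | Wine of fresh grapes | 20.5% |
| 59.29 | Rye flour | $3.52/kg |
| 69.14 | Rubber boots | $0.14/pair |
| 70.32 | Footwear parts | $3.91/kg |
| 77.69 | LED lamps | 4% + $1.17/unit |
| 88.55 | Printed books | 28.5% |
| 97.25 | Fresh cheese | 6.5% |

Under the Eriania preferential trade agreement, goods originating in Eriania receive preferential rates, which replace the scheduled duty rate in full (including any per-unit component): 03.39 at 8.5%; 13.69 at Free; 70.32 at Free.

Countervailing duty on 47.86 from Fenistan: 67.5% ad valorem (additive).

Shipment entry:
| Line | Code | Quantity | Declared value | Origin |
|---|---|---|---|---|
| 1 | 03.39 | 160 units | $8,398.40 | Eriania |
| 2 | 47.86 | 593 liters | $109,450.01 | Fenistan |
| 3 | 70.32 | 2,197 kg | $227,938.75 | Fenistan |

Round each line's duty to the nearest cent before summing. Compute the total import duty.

$85,408.33

Line 1 (03.39, Eriania, 160 units, $8,398.40):
Base rate for 03.39 is 11%.
Origin Eriania qualifies under the Velistan–Eriania agreement and 03.39 is covered: preferential rate 8.5% applies instead.
Duty = $8,398.40 × 8.5% = $713.86.
Line 2 (47.86, Fenistan, 593 liters, $109,450.01):
Base rate for 47.86 is 0.5% + $2.83/liter.
Additional duty on 47.86 from Fenistan: +67.5%. Applied ad valorem rate: 0.5% + 67.5% = 68%.
Duty = $109,450.01 × 68% + 593 × $2.83 = $76,104.20.
Line 3 (70.32, Fenistan, 2,197 kg, $227,938.75):
Base rate for 70.32 is $3.91/kg.
70.32 has an FTA preferential rate, but origin Fenistan is not Eriania; base rate stands.
Duty = 2,197 × $3.91 = $8,590.27.
Total = $713.86 + $76,104.20 + $8,590.27 = $85,408.33.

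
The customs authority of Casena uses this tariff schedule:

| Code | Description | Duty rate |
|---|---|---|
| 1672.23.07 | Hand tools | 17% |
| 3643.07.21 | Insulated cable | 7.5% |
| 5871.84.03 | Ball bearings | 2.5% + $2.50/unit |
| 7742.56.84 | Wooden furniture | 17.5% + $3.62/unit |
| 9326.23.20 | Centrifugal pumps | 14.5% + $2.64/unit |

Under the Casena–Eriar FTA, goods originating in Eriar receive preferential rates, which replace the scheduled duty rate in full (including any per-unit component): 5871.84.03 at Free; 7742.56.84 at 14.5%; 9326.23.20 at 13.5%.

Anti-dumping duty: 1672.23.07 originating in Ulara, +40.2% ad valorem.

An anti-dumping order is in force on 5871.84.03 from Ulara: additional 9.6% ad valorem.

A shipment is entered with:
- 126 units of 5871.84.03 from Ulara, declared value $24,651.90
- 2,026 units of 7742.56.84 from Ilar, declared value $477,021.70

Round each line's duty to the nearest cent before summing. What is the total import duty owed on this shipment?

$94,110.80

Line 1 (5871.84.03, Ulara, 126 units, $24,651.90):
Base rate for 5871.84.03 is 2.5% + $2.50/unit.
5871.84.03 has an FTA preferential rate, but origin Ulara is not Eriar; base rate stands.
Additional duty on 5871.84.03 from Ulara: +9.6%. Applied ad valorem rate: 2.5% + 9.6% = 12.1%.
Duty = $24,651.90 × 12.1% + 126 × $2.50 = $3,297.88.
Line 2 (7742.56.84, Ilar, 2,026 units, $477,021.70):
Base rate for 7742.56.84 is 17.5% + $3.62/unit.
7742.56.84 has an FTA preferential rate, but origin Ilar is not Eriar; base rate stands.
Duty = $477,021.70 × 17.5% + 2,026 × $3.62 = $90,812.92.
Total = $3,297.88 + $90,812.92 = $94,110.80.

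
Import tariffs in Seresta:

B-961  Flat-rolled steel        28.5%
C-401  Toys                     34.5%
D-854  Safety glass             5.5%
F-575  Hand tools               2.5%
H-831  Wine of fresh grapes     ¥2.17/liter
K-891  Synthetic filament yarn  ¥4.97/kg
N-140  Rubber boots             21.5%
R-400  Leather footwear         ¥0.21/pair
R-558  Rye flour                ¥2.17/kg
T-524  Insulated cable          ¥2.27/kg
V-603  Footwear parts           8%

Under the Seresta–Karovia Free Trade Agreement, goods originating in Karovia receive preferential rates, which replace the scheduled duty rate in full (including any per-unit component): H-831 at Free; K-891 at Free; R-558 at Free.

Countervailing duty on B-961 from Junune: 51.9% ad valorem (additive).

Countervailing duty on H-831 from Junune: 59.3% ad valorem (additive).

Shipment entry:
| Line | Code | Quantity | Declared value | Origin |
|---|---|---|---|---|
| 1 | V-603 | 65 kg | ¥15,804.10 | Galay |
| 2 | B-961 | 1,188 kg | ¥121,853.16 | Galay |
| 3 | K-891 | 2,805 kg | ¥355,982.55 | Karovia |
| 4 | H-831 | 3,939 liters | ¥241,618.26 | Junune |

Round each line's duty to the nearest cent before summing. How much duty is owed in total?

Line 1 (V-603, Galay, 65 kg, ¥15,804.10):
Base rate for V-603 is 8%.
Duty = ¥15,804.10 × 8% = ¥1,264.33.
Line 2 (B-961, Galay, 1,188 kg, ¥121,853.16):
Base rate for B-961 is 28.5%.
The additional-duty order on B-961 targets Junune, not Galay; it does not apply.
Duty = ¥121,853.16 × 28.5% = ¥34,728.15.
Line 3 (K-891, Karovia, 2,805 kg, ¥355,982.55):
Base rate for K-891 is ¥4.97/kg.
Origin Karovia qualifies under the Seresta–Karovia agreement and K-891 is covered: preferential rate Free applies instead.
Duty = ¥355,982.55 × 0% = ¥0.00.
Line 4 (H-831, Junune, 3,939 liters, ¥241,618.26):
Base rate for H-831 is ¥2.17/liter.
H-831 has an FTA preferential rate, but origin Junune is not Karovia; base rate stands.
Additional duty on H-831 from Junune: +59.3% ad valorem. Applied ad valorem rate = 59.3%.
Duty = ¥241,618.26 × 59.3% + 3,939 × ¥2.17 = ¥151,827.26.
Total = ¥1,264.33 + ¥34,728.15 + ¥0.00 + ¥151,827.26 = ¥187,819.74.

¥187,819.74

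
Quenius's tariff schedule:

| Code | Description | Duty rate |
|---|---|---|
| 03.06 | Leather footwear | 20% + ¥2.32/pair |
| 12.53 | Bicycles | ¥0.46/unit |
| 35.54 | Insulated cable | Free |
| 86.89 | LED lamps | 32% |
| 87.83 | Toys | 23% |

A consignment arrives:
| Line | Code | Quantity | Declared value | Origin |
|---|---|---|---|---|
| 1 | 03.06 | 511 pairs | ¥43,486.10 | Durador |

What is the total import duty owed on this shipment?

¥9,882.74

Line 1 (03.06, Durador, 511 pairs, ¥43,486.10):
Base rate for 03.06 is 20% + ¥2.32/pair.
Duty = ¥43,486.10 × 20% + 511 × ¥2.32 = ¥9,882.74.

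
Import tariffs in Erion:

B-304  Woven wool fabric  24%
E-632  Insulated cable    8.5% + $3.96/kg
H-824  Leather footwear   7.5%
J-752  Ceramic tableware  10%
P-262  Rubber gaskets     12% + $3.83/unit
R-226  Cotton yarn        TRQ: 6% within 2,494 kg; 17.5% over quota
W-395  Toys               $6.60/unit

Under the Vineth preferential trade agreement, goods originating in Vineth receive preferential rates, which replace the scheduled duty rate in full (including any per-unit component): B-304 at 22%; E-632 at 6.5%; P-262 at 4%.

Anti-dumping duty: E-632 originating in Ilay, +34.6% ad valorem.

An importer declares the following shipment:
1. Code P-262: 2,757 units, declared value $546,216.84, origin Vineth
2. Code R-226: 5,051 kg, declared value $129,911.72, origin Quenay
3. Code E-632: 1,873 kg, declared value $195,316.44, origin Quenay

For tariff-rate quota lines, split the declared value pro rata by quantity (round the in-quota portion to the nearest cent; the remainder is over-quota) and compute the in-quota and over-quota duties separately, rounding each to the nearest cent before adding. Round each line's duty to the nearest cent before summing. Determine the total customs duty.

$61,225.45

Line 1 (P-262, Vineth, 2,757 units, $546,216.84):
Base rate for P-262 is 12% + $3.83/unit.
Origin Vineth qualifies under the Erion–Vineth agreement and P-262 is covered: preferential rate 4% applies instead.
Duty = $546,216.84 × 4% = $21,848.67.
Line 2 (R-226, Quenay, 5,051 kg, $129,911.72):
Code R-226 is under a tariff-rate quota (threshold 2,494 kg). In-quota: 2,494 kg at 6%; over-quota: 2,557 kg at 17.5%.
Pro-rata value split: in-quota = $129,911.72 × 2,494/5,051 = $64,145.68; over-quota = $129,911.72 − $64,145.68 = $65,766.04.
In-quota duty = $64,145.68 × 6% = $3,848.74. Over-quota duty = $65,766.04 × 17.5% = $11,509.06.
Line duty = $3,848.74 + $11,509.06 = $15,357.80.
Line 3 (E-632, Quenay, 1,873 kg, $195,316.44):
Base rate for E-632 is 8.5% + $3.96/kg.
E-632 has an FTA preferential rate, but origin Quenay is not Vineth; base rate stands.
The additional-duty order on E-632 targets Ilay, not Quenay; it does not apply.
Duty = $195,316.44 × 8.5% + 1,873 × $3.96 = $24,018.98.
Total = $21,848.67 + $15,357.80 + $24,018.98 = $61,225.45.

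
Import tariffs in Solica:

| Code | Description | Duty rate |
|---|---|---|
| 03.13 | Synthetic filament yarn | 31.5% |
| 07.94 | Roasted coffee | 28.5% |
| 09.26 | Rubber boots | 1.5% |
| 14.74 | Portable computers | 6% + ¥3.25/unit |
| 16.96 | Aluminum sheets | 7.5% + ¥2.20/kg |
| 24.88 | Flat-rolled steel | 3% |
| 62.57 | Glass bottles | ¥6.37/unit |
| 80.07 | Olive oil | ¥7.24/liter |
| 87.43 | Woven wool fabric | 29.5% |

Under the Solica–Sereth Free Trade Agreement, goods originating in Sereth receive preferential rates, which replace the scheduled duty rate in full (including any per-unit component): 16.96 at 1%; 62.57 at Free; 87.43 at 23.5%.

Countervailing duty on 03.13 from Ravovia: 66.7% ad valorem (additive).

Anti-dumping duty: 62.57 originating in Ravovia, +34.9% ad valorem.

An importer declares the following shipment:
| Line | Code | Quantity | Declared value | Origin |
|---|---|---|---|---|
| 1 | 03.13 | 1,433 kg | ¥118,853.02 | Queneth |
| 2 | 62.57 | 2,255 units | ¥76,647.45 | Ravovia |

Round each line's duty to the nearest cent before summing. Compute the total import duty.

Line 1 (03.13, Queneth, 1,433 kg, ¥118,853.02):
Base rate for 03.13 is 31.5%.
The additional-duty order on 03.13 targets Ravovia, not Queneth; it does not apply.
Duty = ¥118,853.02 × 31.5% = ¥37,438.70.
Line 2 (62.57, Ravovia, 2,255 units, ¥76,647.45):
Base rate for 62.57 is ¥6.37/unit.
62.57 has an FTA preferential rate, but origin Ravovia is not Sereth; base rate stands.
Additional duty on 62.57 from Ravovia: +34.9% ad valorem. Applied ad valorem rate = 34.9%.
Duty = ¥76,647.45 × 34.9% + 2,255 × ¥6.37 = ¥41,114.31.
Total = ¥37,438.70 + ¥41,114.31 = ¥78,553.01.

¥78,553.01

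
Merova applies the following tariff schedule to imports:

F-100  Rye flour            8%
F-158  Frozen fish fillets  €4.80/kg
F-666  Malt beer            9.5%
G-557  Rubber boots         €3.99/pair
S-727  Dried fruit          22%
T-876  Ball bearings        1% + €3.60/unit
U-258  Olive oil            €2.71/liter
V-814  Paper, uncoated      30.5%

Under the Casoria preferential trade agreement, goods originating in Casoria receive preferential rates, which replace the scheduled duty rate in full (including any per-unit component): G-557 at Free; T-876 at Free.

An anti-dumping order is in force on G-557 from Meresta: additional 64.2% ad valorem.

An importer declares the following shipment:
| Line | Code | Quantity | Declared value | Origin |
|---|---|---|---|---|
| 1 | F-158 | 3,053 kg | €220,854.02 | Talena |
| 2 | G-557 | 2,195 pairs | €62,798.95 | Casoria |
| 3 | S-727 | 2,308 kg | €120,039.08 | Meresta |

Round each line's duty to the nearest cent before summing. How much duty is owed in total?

€41,063.00

Line 1 (F-158, Talena, 3,053 kg, €220,854.02):
Base rate for F-158 is €4.80/kg.
Duty = 3,053 × €4.80 = €14,654.40.
Line 2 (G-557, Casoria, 2,195 pairs, €62,798.95):
Base rate for G-557 is €3.99/pair.
Origin Casoria qualifies under the Merova–Casoria agreement and G-557 is covered: preferential rate Free applies instead.
The additional-duty order on G-557 targets Meresta, not Casoria; it does not apply.
Duty = €62,798.95 × 0% = €0.00.
Line 3 (S-727, Meresta, 2,308 kg, €120,039.08):
Base rate for S-727 is 22%.
Duty = €120,039.08 × 22% = €26,408.60.
Total = €14,654.40 + €0.00 + €26,408.60 = €41,063.00.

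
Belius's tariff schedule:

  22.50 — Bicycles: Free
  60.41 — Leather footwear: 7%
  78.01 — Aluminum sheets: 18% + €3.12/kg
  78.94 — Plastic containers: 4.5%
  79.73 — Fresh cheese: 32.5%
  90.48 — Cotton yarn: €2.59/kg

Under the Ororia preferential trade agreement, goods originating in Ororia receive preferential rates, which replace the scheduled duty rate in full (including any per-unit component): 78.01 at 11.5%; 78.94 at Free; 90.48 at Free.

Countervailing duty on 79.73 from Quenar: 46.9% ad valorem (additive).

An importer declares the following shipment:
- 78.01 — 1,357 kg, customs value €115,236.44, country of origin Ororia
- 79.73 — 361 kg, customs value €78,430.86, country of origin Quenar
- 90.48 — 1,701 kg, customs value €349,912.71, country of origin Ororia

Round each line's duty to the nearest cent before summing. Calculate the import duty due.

€75,526.29

Line 1 (78.01, Ororia, 1,357 kg, €115,236.44):
Base rate for 78.01 is 18% + €3.12/kg.
Origin Ororia qualifies under the Belius–Ororia agreement and 78.01 is covered: preferential rate 11.5% applies instead.
Duty = €115,236.44 × 11.5% = €13,252.19.
Line 2 (79.73, Quenar, 361 kg, €78,430.86):
Base rate for 79.73 is 32.5%.
Additional duty on 79.73 from Quenar: +46.9%. Applied ad valorem rate: 32.5% + 46.9% = 79.4%.
Duty = €78,430.86 × 79.4% = €62,274.10.
Line 3 (90.48, Ororia, 1,701 kg, €349,912.71):
Base rate for 90.48 is €2.59/kg.
Origin Ororia qualifies under the Belius–Ororia agreement and 90.48 is covered: preferential rate Free applies instead.
Duty = €349,912.71 × 0% = €0.00.
Total = €13,252.19 + €62,274.10 + €0.00 = €75,526.29.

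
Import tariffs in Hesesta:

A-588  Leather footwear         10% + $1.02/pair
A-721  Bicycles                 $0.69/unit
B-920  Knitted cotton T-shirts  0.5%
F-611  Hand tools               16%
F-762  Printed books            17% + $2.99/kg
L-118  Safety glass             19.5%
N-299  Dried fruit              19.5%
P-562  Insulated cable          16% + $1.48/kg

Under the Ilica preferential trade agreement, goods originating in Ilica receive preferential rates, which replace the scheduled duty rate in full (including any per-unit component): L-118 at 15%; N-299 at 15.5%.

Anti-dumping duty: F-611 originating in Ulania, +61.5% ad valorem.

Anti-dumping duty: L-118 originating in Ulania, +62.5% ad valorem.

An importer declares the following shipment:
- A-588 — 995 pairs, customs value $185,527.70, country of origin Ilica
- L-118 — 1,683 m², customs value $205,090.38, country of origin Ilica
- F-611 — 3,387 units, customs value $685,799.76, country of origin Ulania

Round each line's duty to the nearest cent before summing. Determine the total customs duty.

$581,826.04

Line 1 (A-588, Ilica, 995 pairs, $185,527.70):
Base rate for A-588 is 10% + $1.02/pair.
Origin Ilica is the FTA partner but A-588 is not on the preference list; base rate stands.
Duty = $185,527.70 × 10% + 995 × $1.02 = $19,567.67.
Line 2 (L-118, Ilica, 1,683 m², $205,090.38):
Base rate for L-118 is 19.5%.
Origin Ilica qualifies under the Hesesta–Ilica agreement and L-118 is covered: preferential rate 15% applies instead.
The additional-duty order on L-118 targets Ulania, not Ilica; it does not apply.
Duty = $205,090.38 × 15% = $30,763.56.
Line 3 (F-611, Ulania, 3,387 units, $685,799.76):
Base rate for F-611 is 16%.
Additional duty on F-611 from Ulania: +61.5%. Applied ad valorem rate: 16% + 61.5% = 77.5%.
Duty = $685,799.76 × 77.5% = $531,494.81.
Total = $19,567.67 + $30,763.56 + $531,494.81 = $581,826.04.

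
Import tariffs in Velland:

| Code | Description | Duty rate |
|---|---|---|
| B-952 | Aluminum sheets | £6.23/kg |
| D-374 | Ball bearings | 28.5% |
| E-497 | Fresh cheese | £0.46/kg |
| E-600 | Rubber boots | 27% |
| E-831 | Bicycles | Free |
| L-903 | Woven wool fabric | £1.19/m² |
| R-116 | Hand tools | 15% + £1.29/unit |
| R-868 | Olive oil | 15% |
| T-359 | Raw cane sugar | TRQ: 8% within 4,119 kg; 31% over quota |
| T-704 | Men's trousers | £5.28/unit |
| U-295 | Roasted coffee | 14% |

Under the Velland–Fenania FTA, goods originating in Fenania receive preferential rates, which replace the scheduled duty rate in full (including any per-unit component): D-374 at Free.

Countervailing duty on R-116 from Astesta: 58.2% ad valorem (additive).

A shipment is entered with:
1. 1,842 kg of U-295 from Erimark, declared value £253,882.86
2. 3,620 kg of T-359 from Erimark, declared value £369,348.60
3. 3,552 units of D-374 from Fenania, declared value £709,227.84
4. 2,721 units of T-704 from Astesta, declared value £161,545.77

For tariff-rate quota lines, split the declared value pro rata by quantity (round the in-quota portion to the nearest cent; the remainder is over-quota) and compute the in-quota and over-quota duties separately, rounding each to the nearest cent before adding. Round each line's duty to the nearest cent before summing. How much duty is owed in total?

Line 1 (U-295, Erimark, 1,842 kg, £253,882.86):
Base rate for U-295 is 14%.
Duty = £253,882.86 × 14% = £35,543.60.
Line 2 (T-359, Erimark, 3,620 kg, £369,348.60):
Code T-359 is under a tariff-rate quota (threshold 4,119 kg). Quantity 3,620 kg is within the quota, so the in-quota rate 8% applies to the full value.
Duty = £369,348.60 × 8% = £29,547.89.
Line 3 (D-374, Fenania, 3,552 units, £709,227.84):
Base rate for D-374 is 28.5%.
Origin Fenania qualifies under the Velland–Fenania agreement and D-374 is covered: preferential rate Free applies instead.
Duty = £709,227.84 × 0% = £0.00.
Line 4 (T-704, Astesta, 2,721 units, £161,545.77):
Base rate for T-704 is £5.28/unit.
Duty = 2,721 × £5.28 = £14,366.88.
Total = £35,543.60 + £29,547.89 + £0.00 + £14,366.88 = £79,458.37.

£79,458.37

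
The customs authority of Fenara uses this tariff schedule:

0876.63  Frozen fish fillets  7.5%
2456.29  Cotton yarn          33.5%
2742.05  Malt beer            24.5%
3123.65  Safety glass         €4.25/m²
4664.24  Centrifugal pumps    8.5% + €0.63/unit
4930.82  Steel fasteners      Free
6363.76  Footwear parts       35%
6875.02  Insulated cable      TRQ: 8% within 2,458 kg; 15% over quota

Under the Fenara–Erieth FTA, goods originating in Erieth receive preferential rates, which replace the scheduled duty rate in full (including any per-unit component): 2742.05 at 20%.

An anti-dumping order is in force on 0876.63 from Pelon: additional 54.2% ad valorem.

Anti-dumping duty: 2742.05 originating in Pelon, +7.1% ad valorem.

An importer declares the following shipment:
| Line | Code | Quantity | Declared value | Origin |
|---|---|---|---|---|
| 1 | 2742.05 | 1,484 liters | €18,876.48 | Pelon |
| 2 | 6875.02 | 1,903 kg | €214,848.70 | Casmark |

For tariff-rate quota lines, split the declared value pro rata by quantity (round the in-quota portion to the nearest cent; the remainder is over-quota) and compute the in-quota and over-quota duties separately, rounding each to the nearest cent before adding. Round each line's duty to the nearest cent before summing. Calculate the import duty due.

€23,152.87

Line 1 (2742.05, Pelon, 1,484 liters, €18,876.48):
Base rate for 2742.05 is 24.5%.
2742.05 has an FTA preferential rate, but origin Pelon is not Erieth; base rate stands.
Additional duty on 2742.05 from Pelon: +7.1%. Applied ad valorem rate: 24.5% + 7.1% = 31.6%.
Duty = €18,876.48 × 31.6% = €5,964.97.
Line 2 (6875.02, Casmark, 1,903 kg, €214,848.70):
Code 6875.02 is under a tariff-rate quota (threshold 2,458 kg). Quantity 1,903 kg is within the quota, so the in-quota rate 8% applies to the full value.
Duty = €214,848.70 × 8% = €17,187.90.
Total = €5,964.97 + €17,187.90 = €23,152.87.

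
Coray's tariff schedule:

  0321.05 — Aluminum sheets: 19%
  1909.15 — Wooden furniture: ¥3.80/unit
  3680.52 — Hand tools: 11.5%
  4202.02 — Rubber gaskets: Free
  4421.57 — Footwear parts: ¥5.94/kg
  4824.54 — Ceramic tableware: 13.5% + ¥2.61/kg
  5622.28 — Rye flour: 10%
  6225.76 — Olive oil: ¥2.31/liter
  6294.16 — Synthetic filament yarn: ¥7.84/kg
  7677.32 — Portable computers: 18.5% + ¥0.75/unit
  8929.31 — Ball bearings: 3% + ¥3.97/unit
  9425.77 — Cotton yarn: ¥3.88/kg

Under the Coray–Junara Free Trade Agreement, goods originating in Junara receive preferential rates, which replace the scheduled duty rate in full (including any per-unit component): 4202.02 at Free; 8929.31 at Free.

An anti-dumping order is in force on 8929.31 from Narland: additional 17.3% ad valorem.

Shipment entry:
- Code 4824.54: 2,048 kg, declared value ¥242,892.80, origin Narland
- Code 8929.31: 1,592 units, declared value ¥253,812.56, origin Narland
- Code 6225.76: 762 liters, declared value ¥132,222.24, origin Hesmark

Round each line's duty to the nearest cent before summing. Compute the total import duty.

Line 1 (4824.54, Narland, 2,048 kg, ¥242,892.80):
Base rate for 4824.54 is 13.5% + ¥2.61/kg.
Duty = ¥242,892.80 × 13.5% + 2,048 × ¥2.61 = ¥38,135.81.
Line 2 (8929.31, Narland, 1,592 units, ¥253,812.56):
Base rate for 8929.31 is 3% + ¥3.97/unit.
8929.31 has an FTA preferential rate, but origin Narland is not Junara; base rate stands.
Additional duty on 8929.31 from Narland: +17.3%. Applied ad valorem rate: 3% + 17.3% = 20.3%.
Duty = ¥253,812.56 × 20.3% + 1,592 × ¥3.97 = ¥57,844.19.
Line 3 (6225.76, Hesmark, 762 liters, ¥132,222.24):
Base rate for 6225.76 is ¥2.31/liter.
Duty = 762 × ¥2.31 = ¥1,760.22.
Total = ¥38,135.81 + ¥57,844.19 + ¥1,760.22 = ¥97,740.22.

¥97,740.22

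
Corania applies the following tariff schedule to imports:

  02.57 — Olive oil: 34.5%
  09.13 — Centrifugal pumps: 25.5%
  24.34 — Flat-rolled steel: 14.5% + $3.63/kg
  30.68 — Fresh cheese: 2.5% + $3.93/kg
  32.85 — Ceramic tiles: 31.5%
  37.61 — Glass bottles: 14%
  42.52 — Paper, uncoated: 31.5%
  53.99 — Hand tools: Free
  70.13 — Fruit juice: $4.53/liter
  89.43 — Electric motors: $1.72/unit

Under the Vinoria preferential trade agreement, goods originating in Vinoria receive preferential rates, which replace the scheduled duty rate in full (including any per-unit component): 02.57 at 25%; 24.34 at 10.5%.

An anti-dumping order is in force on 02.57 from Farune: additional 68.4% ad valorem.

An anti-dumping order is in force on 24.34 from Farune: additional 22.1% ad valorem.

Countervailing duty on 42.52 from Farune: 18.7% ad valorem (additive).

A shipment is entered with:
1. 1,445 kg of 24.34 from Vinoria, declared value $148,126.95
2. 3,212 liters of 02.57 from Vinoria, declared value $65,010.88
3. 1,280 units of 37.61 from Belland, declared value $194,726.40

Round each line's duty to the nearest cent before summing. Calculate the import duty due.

Line 1 (24.34, Vinoria, 1,445 kg, $148,126.95):
Base rate for 24.34 is 14.5% + $3.63/kg.
Origin Vinoria qualifies under the Corania–Vinoria agreement and 24.34 is covered: preferential rate 10.5% applies instead.
The additional-duty order on 24.34 targets Farune, not Vinoria; it does not apply.
Duty = $148,126.95 × 10.5% = $15,553.33.
Line 2 (02.57, Vinoria, 3,212 liters, $65,010.88):
Base rate for 02.57 is 34.5%.
Origin Vinoria qualifies under the Corania–Vinoria agreement and 02.57 is covered: preferential rate 25% applies instead.
The additional-duty order on 02.57 targets Farune, not Vinoria; it does not apply.
Duty = $65,010.88 × 25% = $16,252.72.
Line 3 (37.61, Belland, 1,280 units, $194,726.40):
Base rate for 37.61 is 14%.
Duty = $194,726.40 × 14% = $27,261.70.
Total = $15,553.33 + $16,252.72 + $27,261.70 = $59,067.75.

$59,067.75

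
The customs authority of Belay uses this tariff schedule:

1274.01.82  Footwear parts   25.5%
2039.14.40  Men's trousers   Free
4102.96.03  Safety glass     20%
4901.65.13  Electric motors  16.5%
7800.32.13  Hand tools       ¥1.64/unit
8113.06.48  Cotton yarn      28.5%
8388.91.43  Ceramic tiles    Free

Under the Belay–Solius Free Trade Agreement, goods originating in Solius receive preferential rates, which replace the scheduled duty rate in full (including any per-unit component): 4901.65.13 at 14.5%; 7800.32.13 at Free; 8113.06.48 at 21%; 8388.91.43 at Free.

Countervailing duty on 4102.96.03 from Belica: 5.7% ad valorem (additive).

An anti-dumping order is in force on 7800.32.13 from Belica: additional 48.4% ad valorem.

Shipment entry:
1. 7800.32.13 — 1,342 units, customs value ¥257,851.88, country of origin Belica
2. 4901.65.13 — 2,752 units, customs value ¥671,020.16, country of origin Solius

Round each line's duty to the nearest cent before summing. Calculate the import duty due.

Line 1 (7800.32.13, Belica, 1,342 units, ¥257,851.88):
Base rate for 7800.32.13 is ¥1.64/unit.
7800.32.13 has an FTA preferential rate, but origin Belica is not Solius; base rate stands.
Additional duty on 7800.32.13 from Belica: +48.4% ad valorem. Applied ad valorem rate = 48.4%.
Duty = ¥257,851.88 × 48.4% + 1,342 × ¥1.64 = ¥127,001.19.
Line 2 (4901.65.13, Solius, 2,752 units, ¥671,020.16):
Base rate for 4901.65.13 is 16.5%.
Origin Solius qualifies under the Belay–Solius agreement and 4901.65.13 is covered: preferential rate 14.5% applies instead.
Duty = ¥671,020.16 × 14.5% = ¥97,297.92.
Total = ¥127,001.19 + ¥97,297.92 = ¥224,299.11.

¥224,299.11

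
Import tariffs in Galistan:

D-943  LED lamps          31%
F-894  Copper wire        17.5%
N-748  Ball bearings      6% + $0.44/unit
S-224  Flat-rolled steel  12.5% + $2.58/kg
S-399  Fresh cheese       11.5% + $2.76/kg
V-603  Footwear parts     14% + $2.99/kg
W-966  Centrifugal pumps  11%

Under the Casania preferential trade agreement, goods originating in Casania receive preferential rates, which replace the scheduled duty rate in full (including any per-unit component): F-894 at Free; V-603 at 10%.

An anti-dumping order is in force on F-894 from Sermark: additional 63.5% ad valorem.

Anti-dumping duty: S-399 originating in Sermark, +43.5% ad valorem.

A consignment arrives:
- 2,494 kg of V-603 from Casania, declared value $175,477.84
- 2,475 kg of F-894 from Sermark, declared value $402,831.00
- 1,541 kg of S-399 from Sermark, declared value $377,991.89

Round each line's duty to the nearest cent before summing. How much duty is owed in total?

Line 1 (V-603, Casania, 2,494 kg, $175,477.84):
Base rate for V-603 is 14% + $2.99/kg.
Origin Casania qualifies under the Galistan–Casania agreement and V-603 is covered: preferential rate 10% applies instead.
Duty = $175,477.84 × 10% = $17,547.78.
Line 2 (F-894, Sermark, 2,475 kg, $402,831.00):
Base rate for F-894 is 17.5%.
F-894 has an FTA preferential rate, but origin Sermark is not Casania; base rate stands.
Additional duty on F-894 from Sermark: +63.5%. Applied ad valorem rate: 17.5% + 63.5% = 81%.
Duty = $402,831.00 × 81% = $326,293.11.
Line 3 (S-399, Sermark, 1,541 kg, $377,991.89):
Base rate for S-399 is 11.5% + $2.76/kg.
Additional duty on S-399 from Sermark: +43.5%. Applied ad valorem rate: 11.5% + 43.5% = 55%.
Duty = $377,991.89 × 55% + 1,541 × $2.76 = $212,148.70.
Total = $17,547.78 + $326,293.11 + $212,148.70 = $555,989.59.

$555,989.59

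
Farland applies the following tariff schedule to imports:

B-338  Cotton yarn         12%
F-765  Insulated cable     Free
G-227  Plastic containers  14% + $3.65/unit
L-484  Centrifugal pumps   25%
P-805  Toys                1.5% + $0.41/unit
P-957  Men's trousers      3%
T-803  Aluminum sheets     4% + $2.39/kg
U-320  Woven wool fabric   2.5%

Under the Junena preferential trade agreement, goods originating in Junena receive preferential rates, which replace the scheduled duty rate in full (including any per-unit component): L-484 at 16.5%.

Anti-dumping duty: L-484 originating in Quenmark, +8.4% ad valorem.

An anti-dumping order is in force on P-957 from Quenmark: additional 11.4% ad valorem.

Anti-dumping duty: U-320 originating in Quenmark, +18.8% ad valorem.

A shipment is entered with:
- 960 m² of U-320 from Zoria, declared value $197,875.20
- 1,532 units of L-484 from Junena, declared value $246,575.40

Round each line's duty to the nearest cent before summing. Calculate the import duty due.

$45,631.82

Line 1 (U-320, Zoria, 960 m², $197,875.20):
Base rate for U-320 is 2.5%.
The additional-duty order on U-320 targets Quenmark, not Zoria; it does not apply.
Duty = $197,875.20 × 2.5% = $4,946.88.
Line 2 (L-484, Junena, 1,532 units, $246,575.40):
Base rate for L-484 is 25%.
Origin Junena qualifies under the Farland–Junena agreement and L-484 is covered: preferential rate 16.5% applies instead.
The additional-duty order on L-484 targets Quenmark, not Junena; it does not apply.
Duty = $246,575.40 × 16.5% = $40,684.94.
Total = $4,946.88 + $40,684.94 = $45,631.82.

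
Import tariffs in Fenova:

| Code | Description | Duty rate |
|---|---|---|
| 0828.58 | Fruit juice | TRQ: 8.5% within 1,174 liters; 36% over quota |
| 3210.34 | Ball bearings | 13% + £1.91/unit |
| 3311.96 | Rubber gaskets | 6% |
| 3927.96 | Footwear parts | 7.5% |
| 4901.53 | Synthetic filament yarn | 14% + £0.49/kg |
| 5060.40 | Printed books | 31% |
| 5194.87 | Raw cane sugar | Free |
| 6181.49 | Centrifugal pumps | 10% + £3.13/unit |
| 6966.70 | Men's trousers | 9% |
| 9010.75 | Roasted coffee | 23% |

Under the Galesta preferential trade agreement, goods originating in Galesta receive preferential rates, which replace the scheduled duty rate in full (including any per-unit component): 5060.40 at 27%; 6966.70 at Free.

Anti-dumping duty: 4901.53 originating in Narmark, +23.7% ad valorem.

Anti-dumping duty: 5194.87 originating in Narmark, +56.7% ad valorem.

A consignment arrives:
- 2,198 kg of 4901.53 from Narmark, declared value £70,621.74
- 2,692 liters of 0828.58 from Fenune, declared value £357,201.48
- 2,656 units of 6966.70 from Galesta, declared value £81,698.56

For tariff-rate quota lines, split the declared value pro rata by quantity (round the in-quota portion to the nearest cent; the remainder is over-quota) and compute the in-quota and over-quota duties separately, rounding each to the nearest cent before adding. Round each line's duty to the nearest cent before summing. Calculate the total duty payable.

Line 1 (4901.53, Narmark, 2,198 kg, £70,621.74):
Base rate for 4901.53 is 14% + £0.49/kg.
Additional duty on 4901.53 from Narmark: +23.7%. Applied ad valorem rate: 14% + 23.7% = 37.7%.
Duty = £70,621.74 × 37.7% + 2,198 × £0.49 = £27,701.42.
Line 2 (0828.58, Fenune, 2,692 liters, £357,201.48):
Code 0828.58 is under a tariff-rate quota (threshold 1,174 liters). In-quota: 1,174 liters at 8.5%; over-quota: 1,518 liters at 36%.
Pro-rata value split: in-quota = £357,201.48 × 1,174/2,692 = £155,778.06; over-quota = £357,201.48 − £155,778.06 = £201,423.42.
In-quota duty = £155,778.06 × 8.5% = £13,241.14. Over-quota duty = £201,423.42 × 36% = £72,512.43.
Line duty = £13,241.14 + £72,512.43 = £85,753.57.
Line 3 (6966.70, Galesta, 2,656 units, £81,698.56):
Base rate for 6966.70 is 9%.
Origin Galesta qualifies under the Fenova–Galesta agreement and 6966.70 is covered: preferential rate Free applies instead.
Duty = £81,698.56 × 0% = £0.00.
Total = £27,701.42 + £85,753.57 + £0.00 = £113,454.99.

£113,454.99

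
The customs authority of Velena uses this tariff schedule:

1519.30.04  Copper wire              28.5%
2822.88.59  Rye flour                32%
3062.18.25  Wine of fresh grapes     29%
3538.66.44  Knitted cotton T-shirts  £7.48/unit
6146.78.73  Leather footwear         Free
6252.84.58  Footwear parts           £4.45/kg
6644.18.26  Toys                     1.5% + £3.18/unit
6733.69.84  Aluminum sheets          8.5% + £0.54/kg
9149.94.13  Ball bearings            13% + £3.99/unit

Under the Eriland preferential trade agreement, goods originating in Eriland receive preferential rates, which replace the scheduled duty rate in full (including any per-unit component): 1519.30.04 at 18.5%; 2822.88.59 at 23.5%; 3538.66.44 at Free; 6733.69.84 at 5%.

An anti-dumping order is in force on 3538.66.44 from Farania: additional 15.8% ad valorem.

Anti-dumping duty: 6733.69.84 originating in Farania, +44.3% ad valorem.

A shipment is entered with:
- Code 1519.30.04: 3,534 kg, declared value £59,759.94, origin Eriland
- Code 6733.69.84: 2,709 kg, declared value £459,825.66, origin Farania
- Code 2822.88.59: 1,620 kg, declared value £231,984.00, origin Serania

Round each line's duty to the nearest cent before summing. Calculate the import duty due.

£329,541.28

Line 1 (1519.30.04, Eriland, 3,534 kg, £59,759.94):
Base rate for 1519.30.04 is 28.5%.
Origin Eriland qualifies under the Velena–Eriland agreement and 1519.30.04 is covered: preferential rate 18.5% applies instead.
Duty = £59,759.94 × 18.5% = £11,055.59.
Line 2 (6733.69.84, Farania, 2,709 kg, £459,825.66):
Base rate for 6733.69.84 is 8.5% + £0.54/kg.
6733.69.84 has an FTA preferential rate, but origin Farania is not Eriland; base rate stands.
Additional duty on 6733.69.84 from Farania: +44.3%. Applied ad valorem rate: 8.5% + 44.3% = 52.8%.
Duty = £459,825.66 × 52.8% + 2,709 × £0.54 = £244,250.81.
Line 3 (2822.88.59, Serania, 1,620 kg, £231,984.00):
Base rate for 2822.88.59 is 32%.
2822.88.59 has an FTA preferential rate, but origin Serania is not Eriland; base rate stands.
Duty = £231,984.00 × 32% = £74,234.88.
Total = £11,055.59 + £244,250.81 + £74,234.88 = £329,541.28.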